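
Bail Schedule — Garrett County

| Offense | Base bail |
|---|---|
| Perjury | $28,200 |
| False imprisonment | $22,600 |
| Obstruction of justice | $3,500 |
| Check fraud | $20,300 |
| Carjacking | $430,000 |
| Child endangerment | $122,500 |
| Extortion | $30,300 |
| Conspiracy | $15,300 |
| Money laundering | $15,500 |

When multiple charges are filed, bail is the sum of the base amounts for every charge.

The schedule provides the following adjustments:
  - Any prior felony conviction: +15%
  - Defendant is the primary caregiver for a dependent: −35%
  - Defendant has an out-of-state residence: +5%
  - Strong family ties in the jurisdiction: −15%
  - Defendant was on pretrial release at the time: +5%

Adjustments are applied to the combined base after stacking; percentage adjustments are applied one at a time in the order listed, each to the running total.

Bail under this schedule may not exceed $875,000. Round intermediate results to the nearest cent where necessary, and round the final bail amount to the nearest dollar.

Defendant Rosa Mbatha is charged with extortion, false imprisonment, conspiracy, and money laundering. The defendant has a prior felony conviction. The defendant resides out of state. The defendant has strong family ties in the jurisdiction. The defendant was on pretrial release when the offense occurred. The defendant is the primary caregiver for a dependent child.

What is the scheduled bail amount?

Base amounts from the schedule: extortion $30,300; false imprisonment $22,600; conspiracy $15,300; money laundering $15,500.
Stacking rule: sum of all bases. $30,300 + $22,600 + $15,300 + $15,500 = $83,700.
Any prior felony conviction (+15%): $83,700 × 1.15 = $96,255.
Defendant is the primary caregiver for a dependent (−35%): $96,255 × 0.65 = $62,565.75.
Defendant has an out-of-state residence (+5%): $62,565.75 × 1.05 = $65,694.04.
Strong family ties in the jurisdiction (−15%): $65,694.04 × 0.85 = $55,839.93.
Defendant was on pretrial release at the time (+5%): $55,839.93 × 1.05 = $58,631.93.
$58,631.93 is within the $875,000 maximum.
Rounded to the nearest dollar: $58,632.

$58,632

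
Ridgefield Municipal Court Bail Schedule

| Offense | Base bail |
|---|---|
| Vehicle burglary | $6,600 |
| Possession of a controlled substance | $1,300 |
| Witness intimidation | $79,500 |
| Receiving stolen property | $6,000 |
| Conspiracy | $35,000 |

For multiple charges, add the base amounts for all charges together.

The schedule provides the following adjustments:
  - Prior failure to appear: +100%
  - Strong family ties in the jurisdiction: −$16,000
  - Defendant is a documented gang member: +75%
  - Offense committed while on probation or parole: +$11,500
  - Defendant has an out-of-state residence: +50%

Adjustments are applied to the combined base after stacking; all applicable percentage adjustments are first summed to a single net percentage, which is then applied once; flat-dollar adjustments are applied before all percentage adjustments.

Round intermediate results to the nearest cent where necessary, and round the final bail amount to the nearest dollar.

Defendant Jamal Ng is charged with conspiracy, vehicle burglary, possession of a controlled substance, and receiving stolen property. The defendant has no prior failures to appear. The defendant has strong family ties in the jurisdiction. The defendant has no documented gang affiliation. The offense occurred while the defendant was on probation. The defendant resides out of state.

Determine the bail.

$66,600

Base amounts from the schedule: conspiracy $35,000; vehicle burglary $6,600; possession of a controlled substance $1,300; receiving stolen property $6,000.
Stacking rule: sum of all bases. $35,000 + $6,600 + $1,300 + $6,000 = $48,900.
Strong family ties in the jurisdiction (−$16,000 flat): $48,900 − $16,000 = $32,900.
Offense committed while on probation or parole (+$11,500 flat): $32,900 + $11,500 = $44,400.
Defendant has an out-of-state residence (+50%): $44,400 × 1.5 = $66,600.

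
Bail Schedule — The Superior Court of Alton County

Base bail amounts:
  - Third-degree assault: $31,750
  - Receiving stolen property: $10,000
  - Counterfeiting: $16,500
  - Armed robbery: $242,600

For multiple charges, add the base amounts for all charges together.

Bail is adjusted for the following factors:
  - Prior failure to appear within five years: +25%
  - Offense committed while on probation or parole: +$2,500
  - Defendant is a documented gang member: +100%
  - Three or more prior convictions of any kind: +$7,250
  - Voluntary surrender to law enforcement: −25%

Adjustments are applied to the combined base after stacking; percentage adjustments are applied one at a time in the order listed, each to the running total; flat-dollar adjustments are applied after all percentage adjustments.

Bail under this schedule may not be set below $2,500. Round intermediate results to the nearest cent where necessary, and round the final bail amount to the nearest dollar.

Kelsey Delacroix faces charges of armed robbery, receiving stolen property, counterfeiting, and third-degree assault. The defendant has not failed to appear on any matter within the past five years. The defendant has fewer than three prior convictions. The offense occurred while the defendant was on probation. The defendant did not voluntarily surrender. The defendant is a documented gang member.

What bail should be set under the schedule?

$604,200

Base amounts from the schedule: armed robbery $242,600; receiving stolen property $10,000; counterfeiting $16,500; third-degree assault $31,750.
Stacking rule: sum of all bases. $242,600 + $10,000 + $16,500 + $31,750 = $300,850.
Defendant is a documented gang member (+100%): $300,850 × 2 = $601,700.
Offense committed while on probation or parole (+$2,500 flat): $601,700 + $2,500 = $604,200.
$604,200 is at or above the $2,500 minimum.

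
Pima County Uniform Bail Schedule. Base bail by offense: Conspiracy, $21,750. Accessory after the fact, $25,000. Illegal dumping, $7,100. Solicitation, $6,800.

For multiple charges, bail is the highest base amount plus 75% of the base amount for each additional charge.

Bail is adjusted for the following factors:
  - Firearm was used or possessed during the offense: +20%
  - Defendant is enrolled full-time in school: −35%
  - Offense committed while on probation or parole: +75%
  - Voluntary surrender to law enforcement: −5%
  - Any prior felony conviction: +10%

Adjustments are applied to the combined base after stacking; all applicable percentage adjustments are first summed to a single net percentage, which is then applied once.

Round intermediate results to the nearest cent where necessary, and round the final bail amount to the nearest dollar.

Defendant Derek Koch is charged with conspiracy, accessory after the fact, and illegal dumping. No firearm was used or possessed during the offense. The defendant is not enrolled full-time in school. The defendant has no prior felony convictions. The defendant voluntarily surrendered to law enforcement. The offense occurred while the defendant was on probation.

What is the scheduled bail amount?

Base amounts from the schedule: conspiracy $21,750; accessory after the fact $25,000; illegal dumping $7,100.
Stacking rule: highest base plus 75% of each additional charge. Highest is accessory after the fact at $25,000. Additional: $21,750 × 75% = $16,312.50; $7,100 × 75% = $5,325. Combined base = $25,000 + $21,637.50 = $46,637.50.
Net percentage adjustment: +75% −5% = +70%. $46,637.50 × 1.7 = $79,283.75.
Rounded to the nearest dollar: $79,284.

$79,284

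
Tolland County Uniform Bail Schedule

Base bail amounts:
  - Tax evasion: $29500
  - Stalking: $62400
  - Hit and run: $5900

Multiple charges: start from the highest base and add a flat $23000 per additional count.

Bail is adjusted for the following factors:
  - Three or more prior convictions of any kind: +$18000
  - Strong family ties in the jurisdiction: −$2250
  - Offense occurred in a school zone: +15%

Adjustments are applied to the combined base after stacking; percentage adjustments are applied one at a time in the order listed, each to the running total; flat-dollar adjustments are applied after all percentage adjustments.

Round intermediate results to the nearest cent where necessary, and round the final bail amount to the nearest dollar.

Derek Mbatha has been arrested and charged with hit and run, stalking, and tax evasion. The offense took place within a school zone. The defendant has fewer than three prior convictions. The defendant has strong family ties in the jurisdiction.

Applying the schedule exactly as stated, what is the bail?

$122410

Base amounts from the schedule: hit and run $5900; stalking $62400; tax evasion $29500.
Stacking rule: highest base plus $23000 per additional charge. Highest is stalking at $62400; 2 additional charges → +$46000. Combined base = $108400.
Offense occurred in a school zone (+15%): $108400 × 1.15 = $124660.
Strong family ties in the jurisdiction (−$2250 flat): $124660 − $2250 = $122410.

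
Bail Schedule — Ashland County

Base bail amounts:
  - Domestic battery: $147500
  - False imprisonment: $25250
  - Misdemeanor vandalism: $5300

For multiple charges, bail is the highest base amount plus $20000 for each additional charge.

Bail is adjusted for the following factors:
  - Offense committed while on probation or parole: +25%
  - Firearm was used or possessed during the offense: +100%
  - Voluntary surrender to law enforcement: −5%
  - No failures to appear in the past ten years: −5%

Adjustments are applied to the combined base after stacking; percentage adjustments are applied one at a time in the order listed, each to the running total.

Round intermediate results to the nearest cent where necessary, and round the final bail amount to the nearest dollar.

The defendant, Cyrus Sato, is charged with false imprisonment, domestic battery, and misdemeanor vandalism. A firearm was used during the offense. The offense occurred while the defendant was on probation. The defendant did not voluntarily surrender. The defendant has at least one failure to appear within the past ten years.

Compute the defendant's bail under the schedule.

$468750

Base amounts from the schedule: false imprisonment $25250; domestic battery $147500; misdemeanor vandalism $5300.
Stacking rule: highest base plus $20000 per additional charge. Highest is domestic battery at $147500; 2 additional charges → +$40000. Combined base = $187500.
Offense committed while on probation or parole (+25%): $187500 × 1.25 = $234375.
Firearm was used or possessed during the offense (+100%): $234375 × 2 = $468750.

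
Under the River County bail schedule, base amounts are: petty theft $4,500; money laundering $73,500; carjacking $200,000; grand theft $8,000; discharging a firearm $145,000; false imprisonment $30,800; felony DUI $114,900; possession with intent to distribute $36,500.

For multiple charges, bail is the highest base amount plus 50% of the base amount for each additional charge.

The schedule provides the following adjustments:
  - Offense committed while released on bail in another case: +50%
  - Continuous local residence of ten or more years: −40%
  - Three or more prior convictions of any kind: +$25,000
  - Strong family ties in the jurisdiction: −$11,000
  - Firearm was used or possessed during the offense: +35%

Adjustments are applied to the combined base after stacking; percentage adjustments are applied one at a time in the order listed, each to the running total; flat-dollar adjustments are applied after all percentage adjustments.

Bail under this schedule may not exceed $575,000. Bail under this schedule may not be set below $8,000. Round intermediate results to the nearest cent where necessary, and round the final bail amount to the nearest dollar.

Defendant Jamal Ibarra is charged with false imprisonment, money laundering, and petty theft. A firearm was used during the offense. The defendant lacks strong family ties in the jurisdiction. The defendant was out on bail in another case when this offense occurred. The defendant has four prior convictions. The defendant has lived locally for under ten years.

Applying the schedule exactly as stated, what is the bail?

Base amounts from the schedule: false imprisonment $30,800; money laundering $73,500; petty theft $4,500.
Stacking rule: highest base plus 50% of each additional charge. Highest is money laundering at $73,500. Additional: $30,800 × 50% = $15,400; $4,500 × 50% = $2,250. Combined base = $73,500 + $17,650 = $91,150.
Offense committed while released on bail in another case (+50%): $91,150 × 1.5 = $136,725.
Firearm was used or possessed during the offense (+35%): $136,725 × 1.35 = $184,578.75.
Three or more prior convictions of any kind (+$25,000 flat): $184,578.75 + $25,000 = $209,578.75.
$209,578.75 is within the $575,000 maximum.
$209,578.75 is at or above the $8,000 minimum.
Rounded to the nearest dollar: $209,579.

$209,579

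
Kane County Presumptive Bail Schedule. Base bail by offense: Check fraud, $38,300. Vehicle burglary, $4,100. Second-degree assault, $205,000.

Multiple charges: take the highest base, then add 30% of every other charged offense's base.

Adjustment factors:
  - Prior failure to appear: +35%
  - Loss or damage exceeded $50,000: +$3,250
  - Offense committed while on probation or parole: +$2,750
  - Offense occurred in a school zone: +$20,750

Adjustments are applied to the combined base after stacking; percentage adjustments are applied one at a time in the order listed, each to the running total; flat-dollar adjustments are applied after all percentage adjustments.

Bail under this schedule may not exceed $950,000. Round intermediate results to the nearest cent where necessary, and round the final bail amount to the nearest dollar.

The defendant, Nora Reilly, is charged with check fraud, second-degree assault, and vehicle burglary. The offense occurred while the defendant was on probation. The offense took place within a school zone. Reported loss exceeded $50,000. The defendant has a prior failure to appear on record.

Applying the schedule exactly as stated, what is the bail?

Base amounts from the schedule: check fraud $38,300; second-degree assault $205,000; vehicle burglary $4,100.
Stacking rule: highest base plus 30% of each additional charge. Highest is second-degree assault at $205,000. Additional: $38,300 × 30% = $11,490; $4,100 × 30% = $1,230. Combined base = $205,000 + $12,720 = $217,720.
Prior failure to appear (+35%): $217,720 × 1.35 = $293,922.
Loss or damage exceeded $50,000 (+$3,250 flat): $293,922 + $3,250 = $297,172.
Offense committed while on probation or parole (+$2,750 flat): $297,172 + $2,750 = $299,922.
Offense occurred in a school zone (+$20,750 flat): $299,922 + $20,750 = $320,672.
$320,672 is within the $950,000 maximum.

$320,672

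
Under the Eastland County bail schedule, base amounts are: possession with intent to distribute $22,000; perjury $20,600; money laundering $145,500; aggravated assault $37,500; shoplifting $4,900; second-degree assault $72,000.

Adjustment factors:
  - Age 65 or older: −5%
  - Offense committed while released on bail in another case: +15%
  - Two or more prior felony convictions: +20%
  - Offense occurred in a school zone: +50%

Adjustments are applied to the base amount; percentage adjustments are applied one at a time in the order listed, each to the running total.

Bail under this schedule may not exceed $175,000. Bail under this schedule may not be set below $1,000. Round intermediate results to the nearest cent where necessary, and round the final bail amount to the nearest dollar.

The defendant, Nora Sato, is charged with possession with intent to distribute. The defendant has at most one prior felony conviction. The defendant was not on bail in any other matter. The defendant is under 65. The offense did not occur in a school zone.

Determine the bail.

Base amounts from the schedule: possession with intent to distribute $22,000.
Single charge. Combined base = $22,000.
No adjustment factors apply to this defendant.
$22,000 is within the $175,000 maximum.
$22,000 is at or above the $1,000 minimum.

$22,000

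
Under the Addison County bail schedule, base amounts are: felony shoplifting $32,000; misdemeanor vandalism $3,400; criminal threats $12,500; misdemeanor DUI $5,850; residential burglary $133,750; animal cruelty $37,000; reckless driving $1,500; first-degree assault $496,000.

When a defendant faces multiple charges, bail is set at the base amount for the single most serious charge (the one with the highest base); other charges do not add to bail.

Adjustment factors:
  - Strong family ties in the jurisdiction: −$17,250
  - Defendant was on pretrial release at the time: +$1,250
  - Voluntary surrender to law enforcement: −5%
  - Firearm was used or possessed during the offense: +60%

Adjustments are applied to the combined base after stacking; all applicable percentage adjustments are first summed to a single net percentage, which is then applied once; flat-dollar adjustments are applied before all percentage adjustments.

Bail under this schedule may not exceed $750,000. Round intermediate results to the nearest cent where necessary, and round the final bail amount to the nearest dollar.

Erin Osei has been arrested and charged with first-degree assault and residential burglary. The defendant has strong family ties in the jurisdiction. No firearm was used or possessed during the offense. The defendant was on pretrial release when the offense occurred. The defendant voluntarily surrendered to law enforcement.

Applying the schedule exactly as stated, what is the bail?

$456,000

Base amounts from the schedule: first-degree assault $496,000; residential burglary $133,750.
Stacking rule: use the highest base only. Highest is first-degree assault at $496,000. Combined base = $496,000.
Strong family ties in the jurisdiction (−$17,250 flat): $496,000 − $17,250 = $478,750.
Defendant was on pretrial release at the time (+$1,250 flat): $478,750 + $1,250 = $480,000.
Voluntary surrender to law enforcement (−5%): $480,000 × 0.95 = $456,000.
$456,000 is within the $750,000 maximum.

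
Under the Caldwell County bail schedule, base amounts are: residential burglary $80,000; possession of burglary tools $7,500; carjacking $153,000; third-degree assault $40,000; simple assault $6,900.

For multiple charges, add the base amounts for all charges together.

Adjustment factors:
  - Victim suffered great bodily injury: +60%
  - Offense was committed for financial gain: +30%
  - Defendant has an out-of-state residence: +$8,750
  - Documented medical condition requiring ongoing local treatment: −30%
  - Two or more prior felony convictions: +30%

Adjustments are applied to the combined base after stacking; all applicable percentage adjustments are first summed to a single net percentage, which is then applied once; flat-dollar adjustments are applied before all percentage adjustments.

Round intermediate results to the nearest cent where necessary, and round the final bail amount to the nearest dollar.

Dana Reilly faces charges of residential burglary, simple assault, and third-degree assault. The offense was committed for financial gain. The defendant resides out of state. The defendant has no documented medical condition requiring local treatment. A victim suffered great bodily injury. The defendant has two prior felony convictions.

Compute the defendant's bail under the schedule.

Base amounts from the schedule: residential burglary $80,000; simple assault $6,900; third-degree assault $40,000.
Stacking rule: sum of all bases. $80,000 + $6,900 + $40,000 = $126,900.
Defendant has an out-of-state residence (+$8,750 flat): $126,900 + $8,750 = $135,650.
Net percentage adjustment: +60% +30% +30% = +120%. $135,650 × 2.2 = $298,430.

$298,430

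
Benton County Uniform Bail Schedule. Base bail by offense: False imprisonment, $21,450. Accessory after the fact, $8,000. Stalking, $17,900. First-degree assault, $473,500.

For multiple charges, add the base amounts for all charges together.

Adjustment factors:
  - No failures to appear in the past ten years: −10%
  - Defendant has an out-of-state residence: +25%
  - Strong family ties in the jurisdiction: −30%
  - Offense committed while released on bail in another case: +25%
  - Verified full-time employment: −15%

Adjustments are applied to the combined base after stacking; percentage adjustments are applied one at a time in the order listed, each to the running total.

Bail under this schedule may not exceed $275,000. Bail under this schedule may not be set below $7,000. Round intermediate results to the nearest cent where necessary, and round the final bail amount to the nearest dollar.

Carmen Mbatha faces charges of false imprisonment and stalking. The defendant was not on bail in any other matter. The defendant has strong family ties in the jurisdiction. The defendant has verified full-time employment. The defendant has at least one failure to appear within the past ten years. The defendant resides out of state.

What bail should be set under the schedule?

$29,267

Base amounts from the schedule: false imprisonment $21,450; stalking $17,900.
Stacking rule: sum of all bases. $21,450 + $17,900 = $39,350.
Defendant has an out-of-state residence (+25%): $39,350 × 1.25 = $49,187.50.
Strong family ties in the jurisdiction (−30%): $49,187.50 × 0.7 = $34,431.25.
Verified full-time employment (−15%): $34,431.25 × 0.85 = $29,266.56.
$29,266.56 is within the $275,000 maximum.
$29,266.56 is at or above the $7,000 minimum.
Rounded to the nearest dollar: $29,267.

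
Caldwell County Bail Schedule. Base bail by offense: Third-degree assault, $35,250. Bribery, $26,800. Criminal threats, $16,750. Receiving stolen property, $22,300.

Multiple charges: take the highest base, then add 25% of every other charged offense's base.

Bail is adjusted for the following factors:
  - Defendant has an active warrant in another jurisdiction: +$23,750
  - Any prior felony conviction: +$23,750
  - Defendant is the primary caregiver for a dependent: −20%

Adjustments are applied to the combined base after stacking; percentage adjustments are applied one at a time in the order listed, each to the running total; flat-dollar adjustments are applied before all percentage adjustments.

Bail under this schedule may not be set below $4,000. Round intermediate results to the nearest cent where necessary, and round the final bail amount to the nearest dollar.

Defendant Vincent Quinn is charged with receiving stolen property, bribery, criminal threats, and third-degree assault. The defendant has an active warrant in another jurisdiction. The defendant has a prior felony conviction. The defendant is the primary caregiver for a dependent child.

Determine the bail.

Base amounts from the schedule: receiving stolen property $22,300; bribery $26,800; criminal threats $16,750; third-degree assault $35,250.
Stacking rule: highest base plus 25% of each additional charge. Highest is third-degree assault at $35,250. Additional: $22,300 × 25% = $5,575; $26,800 × 25% = $6,700; $16,750 × 25% = $4,187.50. Combined base = $35,250 + $16,462.50 = $51,712.50.
Defendant has an active warrant in another jurisdiction (+$23,750 flat): $51,712.50 + $23,750 = $75,462.50.
Any prior felony conviction (+$23,750 flat): $75,462.50 + $23,750 = $99,212.50.
Defendant is the primary caregiver for a dependent (−20%): $99,212.50 × 0.8 = $79,370.
$79,370 is at or above the $4,000 minimum.

$79,370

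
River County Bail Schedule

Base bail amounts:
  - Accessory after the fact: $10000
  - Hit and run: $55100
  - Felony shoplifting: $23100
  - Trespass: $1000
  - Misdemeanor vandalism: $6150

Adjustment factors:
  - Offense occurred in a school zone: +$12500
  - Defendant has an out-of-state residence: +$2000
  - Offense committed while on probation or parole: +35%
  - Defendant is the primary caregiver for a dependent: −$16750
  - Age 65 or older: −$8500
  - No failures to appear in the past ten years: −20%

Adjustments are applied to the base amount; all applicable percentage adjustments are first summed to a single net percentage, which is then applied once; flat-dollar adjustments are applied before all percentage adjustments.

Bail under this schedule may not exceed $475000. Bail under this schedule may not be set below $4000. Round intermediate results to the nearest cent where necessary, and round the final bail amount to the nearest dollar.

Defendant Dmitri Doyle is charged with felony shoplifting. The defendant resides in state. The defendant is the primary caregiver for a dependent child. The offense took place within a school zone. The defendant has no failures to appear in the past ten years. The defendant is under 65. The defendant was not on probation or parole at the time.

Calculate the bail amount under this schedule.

Base amounts from the schedule: felony shoplifting $23100.
Single charge. Combined base = $23100.
Offense occurred in a school zone (+$12500 flat): $23100 + $12500 = $35600.
Defendant is the primary caregiver for a dependent (−$16750 flat): $35600 − $16750 = $18850.
No failures to appear in the past ten years (−20%): $18850 × 0.8 = $15080.
$15080 is within the $475000 maximum.
$15080 is at or above the $4000 minimum.

$15080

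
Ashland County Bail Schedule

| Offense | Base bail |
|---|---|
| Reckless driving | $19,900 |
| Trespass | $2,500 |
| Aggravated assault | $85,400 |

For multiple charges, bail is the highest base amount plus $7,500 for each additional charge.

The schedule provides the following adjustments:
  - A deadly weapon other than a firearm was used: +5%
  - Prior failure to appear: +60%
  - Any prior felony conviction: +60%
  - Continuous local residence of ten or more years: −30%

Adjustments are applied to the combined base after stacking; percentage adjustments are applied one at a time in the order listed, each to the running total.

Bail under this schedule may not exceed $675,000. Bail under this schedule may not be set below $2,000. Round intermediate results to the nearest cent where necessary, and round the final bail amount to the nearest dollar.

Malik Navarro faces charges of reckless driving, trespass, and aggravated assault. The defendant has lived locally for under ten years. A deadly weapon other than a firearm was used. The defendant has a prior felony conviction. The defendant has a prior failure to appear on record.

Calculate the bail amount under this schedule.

$269,875

Base amounts from the schedule: reckless driving $19,900; trespass $2,500; aggravated assault $85,400.
Stacking rule: highest base plus $7,500 per additional charge. Highest is aggravated assault at $85,400; 2 additional charges → +$15,000. Combined base = $100,400.
A deadly weapon other than a firearm was used (+5%): $100,400 × 1.05 = $105,420.
Prior failure to appear (+60%): $105,420 × 1.6 = $168,672.
Any prior felony conviction (+60%): $168,672 × 1.6 = $269,875.20.
$269,875.20 is within the $675,000 maximum.
$269,875.20 is at or above the $2,000 minimum.
Rounded to the nearest dollar: $269,875.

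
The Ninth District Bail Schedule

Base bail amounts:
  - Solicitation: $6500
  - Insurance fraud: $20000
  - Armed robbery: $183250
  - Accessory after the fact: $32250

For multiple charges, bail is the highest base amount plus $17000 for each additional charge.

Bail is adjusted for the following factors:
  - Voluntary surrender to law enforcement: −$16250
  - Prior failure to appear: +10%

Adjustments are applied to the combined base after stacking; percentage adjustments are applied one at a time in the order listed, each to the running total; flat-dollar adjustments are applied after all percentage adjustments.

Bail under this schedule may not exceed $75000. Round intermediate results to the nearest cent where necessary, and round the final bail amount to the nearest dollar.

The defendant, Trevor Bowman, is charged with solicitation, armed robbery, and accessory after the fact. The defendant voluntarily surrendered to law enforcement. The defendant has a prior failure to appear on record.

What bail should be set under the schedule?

$75000

Base amounts from the schedule: solicitation $6500; armed robbery $183250; accessory after the fact $32250.
Stacking rule: highest base plus $17000 per additional charge. Highest is armed robbery at $183250; 2 additional charges → +$34000. Combined base = $217250.
Prior failure to appear (+10%): $217250 × 1.1 = $238975.
Voluntary surrender to law enforcement (−$16250 flat): $238975 − $16250 = $222725.
Result $222725 exceeds the maximum of $75000; bail is capped at $75000.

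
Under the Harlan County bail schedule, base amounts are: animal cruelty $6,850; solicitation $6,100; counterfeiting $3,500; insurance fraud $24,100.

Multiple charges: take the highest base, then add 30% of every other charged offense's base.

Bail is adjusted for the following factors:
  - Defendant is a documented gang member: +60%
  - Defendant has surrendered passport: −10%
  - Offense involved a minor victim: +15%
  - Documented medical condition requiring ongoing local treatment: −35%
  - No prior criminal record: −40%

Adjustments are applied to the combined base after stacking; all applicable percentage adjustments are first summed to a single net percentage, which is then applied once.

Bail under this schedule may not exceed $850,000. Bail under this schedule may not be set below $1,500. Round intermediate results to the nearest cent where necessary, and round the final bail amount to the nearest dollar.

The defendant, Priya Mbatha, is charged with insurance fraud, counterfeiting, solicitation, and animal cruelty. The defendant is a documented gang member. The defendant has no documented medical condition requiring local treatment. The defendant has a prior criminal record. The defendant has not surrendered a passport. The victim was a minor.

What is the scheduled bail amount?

Base amounts from the schedule: insurance fraud $24,100; counterfeiting $3,500; solicitation $6,100; animal cruelty $6,850.
Stacking rule: highest base plus 30% of each additional charge. Highest is insurance fraud at $24,100. Additional: $3,500 × 30% = $1,050; $6,100 × 30% = $1,830; $6,850 × 30% = $2,055. Combined base = $24,100 + $4,935 = $29,035.
Net percentage adjustment: +60% +15% = +75%. $29,035 × 1.75 = $50,811.25.
$50,811.25 is within the $850,000 maximum.
$50,811.25 is at or above the $1,500 minimum.
Rounded to the nearest dollar: $50,811.

$50,811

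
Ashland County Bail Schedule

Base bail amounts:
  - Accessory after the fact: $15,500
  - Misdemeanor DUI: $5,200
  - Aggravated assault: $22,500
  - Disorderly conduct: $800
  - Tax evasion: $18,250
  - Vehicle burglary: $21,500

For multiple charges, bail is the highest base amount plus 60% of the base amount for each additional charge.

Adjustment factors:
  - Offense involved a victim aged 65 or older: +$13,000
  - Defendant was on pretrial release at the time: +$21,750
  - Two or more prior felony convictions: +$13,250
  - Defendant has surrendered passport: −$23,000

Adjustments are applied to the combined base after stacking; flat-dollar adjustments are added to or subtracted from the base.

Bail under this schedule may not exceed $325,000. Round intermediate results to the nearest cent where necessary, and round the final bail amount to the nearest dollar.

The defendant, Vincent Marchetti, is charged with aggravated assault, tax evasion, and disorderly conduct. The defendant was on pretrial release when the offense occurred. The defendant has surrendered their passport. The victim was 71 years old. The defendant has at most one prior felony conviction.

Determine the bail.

Base amounts from the schedule: aggravated assault $22,500; tax evasion $18,250; disorderly conduct $800.
Stacking rule: highest base plus 60% of each additional charge. Highest is aggravated assault at $22,500. Additional: $18,250 × 60% = $10,950; $800 × 60% = $480. Combined base = $22,500 + $11,430 = $33,930.
Offense involved a victim aged 65 or older (+$13,000 flat): $33,930 + $13,000 = $46,930.
Defendant was on pretrial release at the time (+$21,750 flat): $46,930 + $21,750 = $68,680.
Defendant has surrendered passport (−$23,000 flat): $68,680 − $23,000 = $45,680.
$45,680 is within the $325,000 maximum.

$45,680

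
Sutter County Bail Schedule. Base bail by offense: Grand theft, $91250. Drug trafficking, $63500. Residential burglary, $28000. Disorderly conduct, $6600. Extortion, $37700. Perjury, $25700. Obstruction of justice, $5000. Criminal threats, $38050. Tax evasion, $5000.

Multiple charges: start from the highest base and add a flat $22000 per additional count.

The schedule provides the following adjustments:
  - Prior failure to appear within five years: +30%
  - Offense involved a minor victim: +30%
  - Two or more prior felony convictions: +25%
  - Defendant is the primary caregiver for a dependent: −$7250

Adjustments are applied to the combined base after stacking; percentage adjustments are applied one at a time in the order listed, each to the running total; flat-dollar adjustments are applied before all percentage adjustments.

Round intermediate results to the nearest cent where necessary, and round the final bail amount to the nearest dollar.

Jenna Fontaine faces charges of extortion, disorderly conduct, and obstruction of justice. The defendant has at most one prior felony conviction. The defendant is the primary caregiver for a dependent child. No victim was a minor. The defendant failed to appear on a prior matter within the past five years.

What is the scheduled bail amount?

$96785

Base amounts from the schedule: extortion $37700; disorderly conduct $6600; obstruction of justice $5000.
Stacking rule: highest base plus $22000 per additional charge. Highest is extortion at $37700; 2 additional charges → +$44000. Combined base = $81700.
Defendant is the primary caregiver for a dependent (−$7250 flat): $81700 − $7250 = $74450.
Prior failure to appear within five years (+30%): $74450 × 1.3 = $96785.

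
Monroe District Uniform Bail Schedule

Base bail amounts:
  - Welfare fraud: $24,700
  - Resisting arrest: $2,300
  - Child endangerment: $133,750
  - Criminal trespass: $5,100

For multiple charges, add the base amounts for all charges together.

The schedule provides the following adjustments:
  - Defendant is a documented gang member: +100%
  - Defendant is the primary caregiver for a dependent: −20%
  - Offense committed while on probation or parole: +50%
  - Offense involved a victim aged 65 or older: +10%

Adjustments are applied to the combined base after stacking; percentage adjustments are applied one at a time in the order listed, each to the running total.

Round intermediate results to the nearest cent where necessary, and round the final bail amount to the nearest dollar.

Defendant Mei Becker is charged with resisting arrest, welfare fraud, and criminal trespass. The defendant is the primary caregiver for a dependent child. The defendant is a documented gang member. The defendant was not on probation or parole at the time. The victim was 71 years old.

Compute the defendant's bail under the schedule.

Base amounts from the schedule: resisting arrest $2,300; welfare fraud $24,700; criminal trespass $5,100.
Stacking rule: sum of all bases. $2,300 + $24,700 + $5,100 = $32,100.
Defendant is a documented gang member (+100%): $32,100 × 2 = $64,200.
Defendant is the primary caregiver for a dependent (−20%): $64,200 × 0.8 = $51,360.
Offense involved a victim aged 65 or older (+10%): $51,360 × 1.1 = $56,496.

$56,496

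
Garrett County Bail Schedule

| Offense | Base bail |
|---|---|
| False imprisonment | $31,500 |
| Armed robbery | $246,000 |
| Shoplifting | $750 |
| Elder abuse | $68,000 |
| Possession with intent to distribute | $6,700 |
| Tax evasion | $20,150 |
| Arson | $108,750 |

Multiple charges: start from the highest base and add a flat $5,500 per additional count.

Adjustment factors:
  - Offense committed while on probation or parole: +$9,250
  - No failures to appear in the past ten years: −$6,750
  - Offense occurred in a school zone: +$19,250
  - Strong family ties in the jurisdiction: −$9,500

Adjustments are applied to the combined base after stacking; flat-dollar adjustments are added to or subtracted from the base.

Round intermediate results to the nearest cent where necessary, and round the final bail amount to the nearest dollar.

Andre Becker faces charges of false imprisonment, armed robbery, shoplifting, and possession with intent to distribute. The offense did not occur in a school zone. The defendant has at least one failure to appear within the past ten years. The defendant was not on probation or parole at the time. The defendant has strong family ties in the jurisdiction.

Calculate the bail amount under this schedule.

$253,000

Base amounts from the schedule: false imprisonment $31,500; armed robbery $246,000; shoplifting $750; possession with intent to distribute $6,700.
Stacking rule: highest base plus $5,500 per additional charge. Highest is armed robbery at $246,000; 3 additional charges → +$16,500. Combined base = $262,500.
Strong family ties in the jurisdiction (−$9,500 flat): $262,500 − $9,500 = $253,000.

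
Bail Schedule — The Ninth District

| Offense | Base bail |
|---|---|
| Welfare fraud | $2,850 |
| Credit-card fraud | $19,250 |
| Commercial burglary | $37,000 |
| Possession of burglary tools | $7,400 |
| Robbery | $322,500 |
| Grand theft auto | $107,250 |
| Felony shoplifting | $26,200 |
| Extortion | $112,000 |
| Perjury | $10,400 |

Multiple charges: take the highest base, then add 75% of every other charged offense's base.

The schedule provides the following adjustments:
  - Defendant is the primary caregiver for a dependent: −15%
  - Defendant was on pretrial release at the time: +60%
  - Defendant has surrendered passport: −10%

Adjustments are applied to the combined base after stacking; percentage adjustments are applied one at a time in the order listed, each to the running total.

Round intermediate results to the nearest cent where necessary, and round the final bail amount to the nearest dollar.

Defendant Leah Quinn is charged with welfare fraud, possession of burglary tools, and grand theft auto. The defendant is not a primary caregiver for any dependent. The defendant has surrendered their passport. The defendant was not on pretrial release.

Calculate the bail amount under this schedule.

Base amounts from the schedule: welfare fraud $2,850; possession of burglary tools $7,400; grand theft auto $107,250.
Stacking rule: highest base plus 75% of each additional charge. Highest is grand theft auto at $107,250. Additional: $2,850 × 75% = $2,137.50; $7,400 × 75% = $5,550. Combined base = $107,250 + $7,687.50 = $114,937.50.
Defendant has surrendered passport (−10%): $114,937.50 × 0.9 = $103,443.75.
Rounded to the nearest dollar: $103,444.

$103,444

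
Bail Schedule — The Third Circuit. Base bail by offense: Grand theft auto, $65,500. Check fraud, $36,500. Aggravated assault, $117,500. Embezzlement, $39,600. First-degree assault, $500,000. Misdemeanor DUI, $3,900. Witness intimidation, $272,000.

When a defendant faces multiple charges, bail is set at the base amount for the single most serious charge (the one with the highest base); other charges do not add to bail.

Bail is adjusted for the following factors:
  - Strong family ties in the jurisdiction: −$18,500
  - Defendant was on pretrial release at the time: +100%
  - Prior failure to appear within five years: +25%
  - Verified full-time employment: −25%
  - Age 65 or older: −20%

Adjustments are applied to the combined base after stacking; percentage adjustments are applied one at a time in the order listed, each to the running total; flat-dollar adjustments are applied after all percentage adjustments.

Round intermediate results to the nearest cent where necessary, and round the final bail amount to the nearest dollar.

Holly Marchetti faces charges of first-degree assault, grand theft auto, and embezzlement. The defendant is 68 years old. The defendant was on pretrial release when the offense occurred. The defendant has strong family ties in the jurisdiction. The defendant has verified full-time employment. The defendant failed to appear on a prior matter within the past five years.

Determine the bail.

$731,500

Base amounts from the schedule: first-degree assault $500,000; grand theft auto $65,500; embezzlement $39,600.
Stacking rule: use the highest base only. Highest is first-degree assault at $500,000. Combined base = $500,000.
Defendant was on pretrial release at the time (+100%): $500,000 × 2 = $1,000,000.
Prior failure to appear within five years (+25%): $1,000,000 × 1.25 = $1,250,000.
Verified full-time employment (−25%): $1,250,000 × 0.75 = $937,500.
Age 65 or older (−20%): $937,500 × 0.8 = $750,000.
Strong family ties in the jurisdiction (−$18,500 flat): $750,000 − $18,500 = $731,500.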